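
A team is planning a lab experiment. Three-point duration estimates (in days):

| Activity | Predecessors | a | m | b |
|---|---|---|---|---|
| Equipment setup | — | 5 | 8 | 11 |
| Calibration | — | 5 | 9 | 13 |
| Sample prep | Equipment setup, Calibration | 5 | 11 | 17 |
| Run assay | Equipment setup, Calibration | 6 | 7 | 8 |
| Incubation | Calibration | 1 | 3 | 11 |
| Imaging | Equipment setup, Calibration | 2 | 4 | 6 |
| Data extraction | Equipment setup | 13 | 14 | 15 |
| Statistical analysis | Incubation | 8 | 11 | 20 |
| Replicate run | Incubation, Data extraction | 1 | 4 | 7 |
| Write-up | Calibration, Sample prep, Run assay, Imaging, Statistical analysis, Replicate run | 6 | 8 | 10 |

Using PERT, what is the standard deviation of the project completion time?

te_Equipment setup = (5 + 4·8 + 11)/6 = 48/6 = 8; σ²_Equipment setup = ((11−5)/6)² = 1.000
te_Calibration = (5 + 4·9 + 13)/6 = 54/6 = 9; σ²_Calibration = ((13−5)/6)² = 1.778
te_Sample prep = (5 + 4·11 + 17)/6 = 66/6 = 11; σ²_Sample prep = ((17−5)/6)² = 4.000
te_Run assay = (6 + 4·7 + 8)/6 = 42/6 = 7; σ²_Run assay = ((8−6)/6)² = 0.111
te_Incubation = (1 + 4·3 + 11)/6 = 24/6 = 4; σ²_Incubation = ((11−1)/6)² = 2.778
te_Imaging = (2 + 4·4 + 6)/6 = 24/6 = 4; σ²_Imaging = ((6−2)/6)² = 0.444
te_Data extraction = (13 + 4·14 + 15)/6 = 84/6 = 14; σ²_Data extraction = ((15−13)/6)² = 0.111
te_Statistical analysis = (8 + 4·11 + 20)/6 = 72/6 = 12; σ²_Statistical analysis = ((20−8)/6)² = 4.000
te_Replicate run = (1 + 4·4 + 7)/6 = 24/6 = 4; σ²_Replicate run = ((7−1)/6)² = 1.000
te_Write-up = (6 + 4·8 + 10)/6 = 48/6 = 8; σ²_Write-up = ((10−6)/6)² = 0.444

Forward pass:
ES_Equipment setup = 0; EF_Equipment setup = 8
ES_Calibration = 0; EF_Calibration = 9
ES_Sample prep = max(EF_Equipment setup=8, EF_Calibration=9) = 9; EF_Sample prep = 9+11 = 20
ES_Run assay = max(EF_Equipment setup=8, EF_Calibration=9) = 9; EF_Run assay = 9+7 = 16
ES_Incubation = 9; EF_Incubation = 9+4 = 13
ES_Imaging = max(EF_Equipment setup=8, EF_Calibration=9) = 9; EF_Imaging = 9+4 = 13
ES_Data extraction = 8; EF_Data extraction = 8+14 = 22
ES_Statistical analysis = 13; EF_Statistical analysis = 13+12 = 25
ES_Replicate run = max(EF_Incubation=13, EF_Data extraction=22) = 22; EF_Replicate run = 22+4 = 26
ES_Write-up = max(EF_Calibration=9, EF_Sample prep=20, EF_Run assay=16, EF_Imaging=13, EF_Statistical analysis=25, EF_Replicate run=26) = 26; EF_Write-up = 26+8 = 34
Expected project duration μ = 34 days. Critical path: Equipment setup → Data extraction → Replicate run → Write-up.

Variance along critical path = 1.000 + 0.111 + 1.000 + 0.444 = 2.556
σ = √2.556 = 1.599 days

1.60 days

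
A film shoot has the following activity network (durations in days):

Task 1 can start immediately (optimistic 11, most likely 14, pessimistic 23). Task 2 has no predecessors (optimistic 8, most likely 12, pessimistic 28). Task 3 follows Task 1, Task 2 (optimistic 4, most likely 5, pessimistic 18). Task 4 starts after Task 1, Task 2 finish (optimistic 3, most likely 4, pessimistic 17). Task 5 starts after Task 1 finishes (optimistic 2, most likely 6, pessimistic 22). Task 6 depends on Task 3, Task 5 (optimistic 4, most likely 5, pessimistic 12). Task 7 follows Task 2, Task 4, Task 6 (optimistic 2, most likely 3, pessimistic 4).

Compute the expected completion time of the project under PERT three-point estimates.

32 days

te_Task 1 = (11 + 4·14 + 23)/6 = 90/6 = 15
te_Task 2 = (8 + 4·12 + 28)/6 = 84/6 = 14
te_Task 3 = (4 + 4·5 + 18)/6 = 42/6 = 7
te_Task 4 = (3 + 4·4 + 17)/6 = 36/6 = 6
te_Task 5 = (2 + 4·6 + 22)/6 = 48/6 = 8
te_Task 6 = (4 + 4·5 + 12)/6 = 36/6 = 6
te_Task 7 = (2 + 4·3 + 4)/6 = 18/6 = 3

Forward pass:
ES_Task 1 = 0; EF_Task 1 = 15
ES_Task 2 = 0; EF_Task 2 = 14
ES_Task 3 = max(EF_Task 1=15, EF_Task 2=14) = 15; EF_Task 3 = 15+7 = 22
ES_Task 4 = max(EF_Task 1=15, EF_Task 2=14) = 15; EF_Task 4 = 15+6 = 21
ES_Task 5 = 15; EF_Task 5 = 15+8 = 23
ES_Task 6 = max(EF_Task 3=22, EF_Task 5=23) = 23; EF_Task 6 = 23+6 = 29
ES_Task 7 = max(EF_Task 2=14, EF_Task 4=21, EF_Task 6=29) = 29; EF_Task 7 = 29+3 = 32
Expected project duration μ = 32 days. Critical path: Task 1 → Task 5 → Task 6 → Task 7.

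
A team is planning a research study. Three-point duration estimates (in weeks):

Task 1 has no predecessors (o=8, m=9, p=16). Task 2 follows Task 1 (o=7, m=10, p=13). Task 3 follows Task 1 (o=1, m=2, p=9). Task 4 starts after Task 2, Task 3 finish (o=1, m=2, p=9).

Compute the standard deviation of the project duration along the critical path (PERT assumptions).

te_Task 1 = (8 + 4·9 + 16)/6 = 60/6 = 10; σ²_Task 1 = ((16−8)/6)² = 1.778
te_Task 2 = (7 + 4·10 + 13)/6 = 60/6 = 10; σ²_Task 2 = ((13−7)/6)² = 1.000
te_Task 3 = (1 + 4·2 + 9)/6 = 18/6 = 3; σ²_Task 3 = ((9−1)/6)² = 1.778
te_Task 4 = (1 + 4·2 + 9)/6 = 18/6 = 3; σ²_Task 4 = ((9−1)/6)² = 1.778

Forward pass:
ES_Task 1 = 0; EF_Task 1 = 10
ES_Task 2 = 10; EF_Task 2 = 10+10 = 20
ES_Task 3 = 10; EF_Task 3 = 10+3 = 13
ES_Task 4 = max(EF_Task 2=20, EF_Task 3=13) = 20; EF_Task 4 = 20+3 = 23
Expected project duration μ = 23 weeks. Critical path: Task 1 → Task 2 → Task 4.

Variance along critical path = 1.778 + 1.000 + 1.778 = 4.556
σ = √4.556 = 2.134 weeks

2.13 weeks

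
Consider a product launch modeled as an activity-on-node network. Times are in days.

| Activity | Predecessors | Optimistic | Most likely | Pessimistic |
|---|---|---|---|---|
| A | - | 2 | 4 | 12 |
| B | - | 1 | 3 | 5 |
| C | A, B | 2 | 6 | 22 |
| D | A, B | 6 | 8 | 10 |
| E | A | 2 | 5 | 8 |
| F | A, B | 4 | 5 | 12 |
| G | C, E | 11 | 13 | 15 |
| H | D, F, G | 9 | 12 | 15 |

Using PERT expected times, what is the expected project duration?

te_A = (2 + 4·4 + 12)/6 = 30/6 = 5
te_B = (1 + 4·3 + 5)/6 = 18/6 = 3
te_C = (2 + 4·6 + 22)/6 = 48/6 = 8
te_D = (6 + 4·8 + 10)/6 = 48/6 = 8
te_E = (2 + 4·5 + 8)/6 = 30/6 = 5
te_F = (4 + 4·5 + 12)/6 = 36/6 = 6
te_G = (11 + 4·13 + 15)/6 = 78/6 = 13
te_H = (9 + 4·12 + 15)/6 = 72/6 = 12

Forward pass:
ES_A = 0; EF_A = 5
ES_B = 0; EF_B = 3
ES_C = max(EF_A=5, EF_B=3) = 5; EF_C = 5+8 = 13
ES_D = max(EF_A=5, EF_B=3) = 5; EF_D = 5+8 = 13
ES_E = 5; EF_E = 5+5 = 10
ES_F = max(EF_A=5, EF_B=3) = 5; EF_F = 5+6 = 11
ES_G = max(EF_C=13, EF_E=10) = 13; EF_G = 13+13 = 26
ES_H = max(EF_D=13, EF_F=11, EF_G=26) = 26; EF_H = 26+12 = 38
Expected project duration μ = 38 days. Critical path: A → C → G → H.

38 days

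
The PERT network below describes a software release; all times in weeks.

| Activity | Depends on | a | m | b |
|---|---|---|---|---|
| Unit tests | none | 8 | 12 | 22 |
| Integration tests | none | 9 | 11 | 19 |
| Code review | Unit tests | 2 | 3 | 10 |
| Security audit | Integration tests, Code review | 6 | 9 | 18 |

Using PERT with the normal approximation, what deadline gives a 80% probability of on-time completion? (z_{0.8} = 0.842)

29.8 weeks

te_Unit tests = (8 + 4·12 + 22)/6 = 78/6 = 13; σ²_Unit tests = ((22−8)/6)² = 5.444
te_Integration tests = (9 + 4·11 + 19)/6 = 72/6 = 12; σ²_Integration tests = ((19−9)/6)² = 2.778
te_Code review = (2 + 4·3 + 10)/6 = 24/6 = 4; σ²_Code review = ((10−2)/6)² = 1.778
te_Security audit = (6 + 4·9 + 18)/6 = 60/6 = 10; σ²_Security audit = ((18−6)/6)² = 4.000

Forward pass:
ES_Unit tests = 0; EF_Unit tests = 13
ES_Integration tests = 0; EF_Integration tests = 12
ES_Code review = 13; EF_Code review = 13+4 = 17
ES_Security audit = max(EF_Integration tests=12, EF_Code review=17) = 17; EF_Security audit = 17+10 = 27
Expected project duration μ = 27 weeks. Critical path: Unit tests → Code review → Security audit.

Variance along critical path = 5.444 + 1.778 + 4.000 = 11.222; σ = 3.350 weeks.
D = μ + z·σ = 27 + 0.842·3.350 = 29.8 weeks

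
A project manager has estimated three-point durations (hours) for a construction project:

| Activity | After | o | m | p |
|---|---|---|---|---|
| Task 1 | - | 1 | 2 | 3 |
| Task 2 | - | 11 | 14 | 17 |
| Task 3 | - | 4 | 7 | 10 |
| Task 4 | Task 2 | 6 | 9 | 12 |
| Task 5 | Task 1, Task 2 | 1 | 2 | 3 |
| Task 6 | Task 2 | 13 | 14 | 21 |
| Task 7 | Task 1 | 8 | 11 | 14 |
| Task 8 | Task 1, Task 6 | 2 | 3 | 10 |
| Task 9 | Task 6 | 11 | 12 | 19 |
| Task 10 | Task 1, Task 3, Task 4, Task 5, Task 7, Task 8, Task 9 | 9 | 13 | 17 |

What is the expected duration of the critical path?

te_Task 1 = (1 + 4·2 + 3)/6 = 12/6 = 2
te_Task 2 = (11 + 4·14 + 17)/6 = 84/6 = 14
te_Task 3 = (4 + 4·7 + 10)/6 = 42/6 = 7
te_Task 4 = (6 + 4·9 + 12)/6 = 54/6 = 9
te_Task 5 = (1 + 4·2 + 3)/6 = 12/6 = 2
te_Task 6 = (13 + 4·14 + 21)/6 = 90/6 = 15
te_Task 7 = (8 + 4·11 + 14)/6 = 66/6 = 11
te_Task 8 = (2 + 4·3 + 10)/6 = 24/6 = 4
te_Task 9 = (11 + 4·12 + 19)/6 = 78/6 = 13
te_Task 10 = (9 + 4·13 + 17)/6 = 78/6 = 13

Forward pass:
ES_Task 1 = 0; EF_Task 1 = 2
ES_Task 2 = 0; EF_Task 2 = 14
ES_Task 3 = 0; EF_Task 3 = 7
ES_Task 4 = 14; EF_Task 4 = 14+9 = 23
ES_Task 5 = max(EF_Task 1=2, EF_Task 2=14) = 14; EF_Task 5 = 14+2 = 16
ES_Task 6 = 14; EF_Task 6 = 14+15 = 29
ES_Task 7 = 2; EF_Task 7 = 2+11 = 13
ES_Task 8 = max(EF_Task 1=2, EF_Task 6=29) = 29; EF_Task 8 = 29+4 = 33
ES_Task 9 = 29; EF_Task 9 = 29+13 = 42
ES_Task 10 = max(EF_Task 1=2, EF_Task 3=7, EF_Task 4=23, EF_Task 5=16, EF_Task 7=13, EF_Task 8=33, EF_Task 9=42) = 42; EF_Task 10 = 42+13 = 55
Expected project duration μ = 55 hours. Critical path: Task 2 → Task 6 → Task 9 → Task 10.

55 hours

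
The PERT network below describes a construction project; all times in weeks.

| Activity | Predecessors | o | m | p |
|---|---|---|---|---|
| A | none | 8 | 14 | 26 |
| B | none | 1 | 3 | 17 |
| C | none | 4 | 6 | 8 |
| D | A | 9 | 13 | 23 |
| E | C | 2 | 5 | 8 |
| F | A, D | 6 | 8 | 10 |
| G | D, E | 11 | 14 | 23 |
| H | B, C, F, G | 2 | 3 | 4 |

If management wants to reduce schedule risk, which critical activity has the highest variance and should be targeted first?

te_A = (8 + 4·14 + 26)/6 = 90/6 = 15; σ²_A = ((26−8)/6)² = 9.000
te_B = (1 + 4·3 + 17)/6 = 30/6 = 5; σ²_B = ((17−1)/6)² = 7.111
te_C = (4 + 4·6 + 8)/6 = 36/6 = 6; σ²_C = ((8−4)/6)² = 0.444
te_D = (9 + 4·13 + 23)/6 = 84/6 = 14; σ²_D = ((23−9)/6)² = 5.444
te_E = (2 + 4·5 + 8)/6 = 30/6 = 5; σ²_E = ((8−2)/6)² = 1.000
te_F = (6 + 4·8 + 10)/6 = 48/6 = 8; σ²_F = ((10−6)/6)² = 0.444
te_G = (11 + 4·14 + 23)/6 = 90/6 = 15; σ²_G = ((23−11)/6)² = 4.000
te_H = (2 + 4·3 + 4)/6 = 18/6 = 3; σ²_H = ((4−2)/6)² = 0.111

Forward pass:
ES_A = 0; EF_A = 15
ES_B = 0; EF_B = 5
ES_C = 0; EF_C = 6
ES_D = 15; EF_D = 15+14 = 29
ES_E = 6; EF_E = 6+5 = 11
ES_F = max(EF_A=15, EF_D=29) = 29; EF_F = 29+8 = 37
ES_G = max(EF_D=29, EF_E=11) = 29; EF_G = 29+15 = 44
ES_H = max(EF_B=5, EF_C=6, EF_F=37, EF_G=44) = 44; EF_H = 44+3 = 47
Expected project duration μ = 47 weeks. Critical path: A → D → G → H.

Variances on critical path: σ²_A=9.000, σ²_D=5.444, σ²_G=4.000, σ²_H=0.111.
Largest is σ²_A = 9.000.

A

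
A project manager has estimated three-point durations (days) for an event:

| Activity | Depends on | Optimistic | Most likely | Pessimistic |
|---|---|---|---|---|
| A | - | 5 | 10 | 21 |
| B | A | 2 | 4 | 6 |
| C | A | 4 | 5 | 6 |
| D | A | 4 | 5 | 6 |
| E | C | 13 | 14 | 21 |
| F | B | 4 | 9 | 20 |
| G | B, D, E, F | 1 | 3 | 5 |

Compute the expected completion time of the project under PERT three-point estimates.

te_A = (5 + 4·10 + 21)/6 = 66/6 = 11
te_B = (2 + 4·4 + 6)/6 = 24/6 = 4
te_C = (4 + 4·5 + 6)/6 = 30/6 = 5
te_D = (4 + 4·5 + 6)/6 = 30/6 = 5
te_E = (13 + 4·14 + 21)/6 = 90/6 = 15
te_F = (4 + 4·9 + 20)/6 = 60/6 = 10
te_G = (1 + 4·3 + 5)/6 = 18/6 = 3

Forward pass:
ES_A = 0; EF_A = 11
ES_B = 11; EF_B = 11+4 = 15
ES_C = 11; EF_C = 11+5 = 16
ES_D = 11; EF_D = 11+5 = 16
ES_E = 16; EF_E = 16+15 = 31
ES_F = 15; EF_F = 15+10 = 25
ES_G = max(EF_B=15, EF_D=16, EF_E=31, EF_F=25) = 31; EF_G = 31+3 = 34
Expected project duration μ = 34 days. Critical path: A → C → E → G.

34 days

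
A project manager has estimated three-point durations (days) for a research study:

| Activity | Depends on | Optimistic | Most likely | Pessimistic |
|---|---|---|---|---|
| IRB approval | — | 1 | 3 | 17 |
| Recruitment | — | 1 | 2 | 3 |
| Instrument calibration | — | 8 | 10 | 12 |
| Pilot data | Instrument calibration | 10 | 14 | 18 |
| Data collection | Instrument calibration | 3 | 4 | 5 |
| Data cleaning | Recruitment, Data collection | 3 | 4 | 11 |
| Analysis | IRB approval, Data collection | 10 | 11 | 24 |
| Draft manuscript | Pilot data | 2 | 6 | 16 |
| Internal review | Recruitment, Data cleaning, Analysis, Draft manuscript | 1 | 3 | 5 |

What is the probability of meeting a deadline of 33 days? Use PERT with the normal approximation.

0.363

te_IRB approval = (1 + 4·3 + 17)/6 = 30/6 = 5; σ²_IRB approval = ((17−1)/6)² = 7.111
te_Recruitment = (1 + 4·2 + 3)/6 = 12/6 = 2; σ²_Recruitment = ((3−1)/6)² = 0.111
te_Instrument calibration = (8 + 4·10 + 12)/6 = 60/6 = 10; σ²_Instrument calibration = ((12−8)/6)² = 0.444
te_Pilot data = (10 + 4·14 + 18)/6 = 84/6 = 14; σ²_Pilot data = ((18−10)/6)² = 1.778
te_Data collection = (3 + 4·4 + 5)/6 = 24/6 = 4; σ²_Data collection = ((5−3)/6)² = 0.111
te_Data cleaning = (3 + 4·4 + 11)/6 = 30/6 = 5; σ²_Data cleaning = ((11−3)/6)² = 1.778
te_Analysis = (10 + 4·11 + 24)/6 = 78/6 = 13; σ²_Analysis = ((24−10)/6)² = 5.444
te_Draft manuscript = (2 + 4·6 + 16)/6 = 42/6 = 7; σ²_Draft manuscript = ((16−2)/6)² = 5.444
te_Internal review = (1 + 4·3 + 5)/6 = 18/6 = 3; σ²_Internal review = ((5−1)/6)² = 0.444

Forward pass:
ES_IRB approval = 0; EF_IRB approval = 5
ES_Recruitment = 0; EF_Recruitment = 2
ES_Instrument calibration = 0; EF_Instrument calibration = 10
ES_Pilot data = 10; EF_Pilot data = 10+14 = 24
ES_Data collection = 10; EF_Data collection = 10+4 = 14
ES_Data cleaning = max(EF_Recruitment=2, EF_Data collection=14) = 14; EF_Data cleaning = 14+5 = 19
ES_Analysis = max(EF_IRB approval=5, EF_Data collection=14) = 14; EF_Analysis = 14+13 = 27
ES_Draft manuscript = 24; EF_Draft manuscript = 24+7 = 31
ES_Internal review = max(EF_Recruitment=2, EF_Data cleaning=19, EF_Analysis=27, EF_Draft manuscript=31) = 31; EF_Internal review = 31+3 = 34
Expected project duration μ = 34 days. Critical path: Instrument calibration → Pilot data → Draft manuscript → Internal review.

Variance along critical path = 0.444 + 1.778 + 5.444 + 0.444 = 8.111; σ = √8.111 = 2.848 days.
Z = (33 − 34) / 2.848 = -0.351
P(T ≤ 33) = Φ(-0.351) ≈ 0.363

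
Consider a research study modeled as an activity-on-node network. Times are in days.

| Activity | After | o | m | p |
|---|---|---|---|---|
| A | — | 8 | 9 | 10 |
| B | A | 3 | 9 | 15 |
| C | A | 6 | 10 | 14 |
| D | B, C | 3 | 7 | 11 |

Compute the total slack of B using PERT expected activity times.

te_A = (8 + 4·9 + 10)/6 = 54/6 = 9
te_B = (3 + 4·9 + 15)/6 = 54/6 = 9
te_C = (6 + 4·10 + 14)/6 = 60/6 = 10
te_D = (3 + 4·7 + 11)/6 = 42/6 = 7

Forward pass:
ES_A = 0; EF_A = 9
ES_B = 9; EF_B = 9+9 = 18
ES_C = 9; EF_C = 9+10 = 19
ES_D = max(EF_B=18, EF_C=19) = 19; EF_D = 19+7 = 26
Expected project duration μ = 26 days. Critical path: A → C → D.

Backward pass:
LF_D = 26; LS_D = 26−7 = 19
LF_C = LS_D = 19; LS_C = 19−10 = 9
LF_B = LS_D = 19; LS_B = 19−9 = 10
LF_A = min(LS_B=10, LS_C=9) = 9; LS_A = 9−9 = 0
Slack_B = LS_B − ES_B = 10 − 9 = 1

1 days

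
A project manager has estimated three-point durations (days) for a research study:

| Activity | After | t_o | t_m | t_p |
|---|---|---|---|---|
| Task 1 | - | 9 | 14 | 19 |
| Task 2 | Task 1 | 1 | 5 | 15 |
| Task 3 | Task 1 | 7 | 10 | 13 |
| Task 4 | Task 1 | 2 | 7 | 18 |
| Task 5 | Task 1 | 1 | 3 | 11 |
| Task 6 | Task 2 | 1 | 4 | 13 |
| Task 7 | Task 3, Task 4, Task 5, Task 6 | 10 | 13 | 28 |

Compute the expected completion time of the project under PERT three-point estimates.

40 days

te_Task 1 = (9 + 4·14 + 19)/6 = 84/6 = 14
te_Task 2 = (1 + 4·5 + 15)/6 = 36/6 = 6
te_Task 3 = (7 + 4·10 + 13)/6 = 60/6 = 10
te_Task 4 = (2 + 4·7 + 18)/6 = 48/6 = 8
te_Task 5 = (1 + 4·3 + 11)/6 = 24/6 = 4
te_Task 6 = (1 + 4·4 + 13)/6 = 30/6 = 5
te_Task 7 = (10 + 4·13 + 28)/6 = 90/6 = 15

Forward pass:
ES_Task 1 = 0; EF_Task 1 = 14
ES_Task 2 = 14; EF_Task 2 = 14+6 = 20
ES_Task 3 = 14; EF_Task 3 = 14+10 = 24
ES_Task 4 = 14; EF_Task 4 = 14+8 = 22
ES_Task 5 = 14; EF_Task 5 = 14+4 = 18
ES_Task 6 = 20; EF_Task 6 = 20+5 = 25
ES_Task 7 = max(EF_Task 3=24, EF_Task 4=22, EF_Task 5=18, EF_Task 6=25) = 25; EF_Task 7 = 25+15 = 40
Expected project duration μ = 40 days. Critical path: Task 1 → Task 2 → Task 6 → Task 7.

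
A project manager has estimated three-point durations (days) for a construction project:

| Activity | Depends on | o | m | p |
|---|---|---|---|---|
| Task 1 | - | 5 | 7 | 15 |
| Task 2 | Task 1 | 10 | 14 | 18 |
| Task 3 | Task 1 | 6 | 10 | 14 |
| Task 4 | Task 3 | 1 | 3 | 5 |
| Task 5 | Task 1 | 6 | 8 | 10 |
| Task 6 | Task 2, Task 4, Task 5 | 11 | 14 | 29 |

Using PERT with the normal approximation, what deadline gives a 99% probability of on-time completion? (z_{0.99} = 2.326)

te_Task 1 = (5 + 4·7 + 15)/6 = 48/6 = 8; σ²_Task 1 = ((15−5)/6)² = 2.778
te_Task 2 = (10 + 4·14 + 18)/6 = 84/6 = 14; σ²_Task 2 = ((18−10)/6)² = 1.778
te_Task 3 = (6 + 4·10 + 14)/6 = 60/6 = 10; σ²_Task 3 = ((14−6)/6)² = 1.778
te_Task 4 = (1 + 4·3 + 5)/6 = 18/6 = 3; σ²_Task 4 = ((5−1)/6)² = 0.444
te_Task 5 = (6 + 4·8 + 10)/6 = 48/6 = 8; σ²_Task 5 = ((10−6)/6)² = 0.444
te_Task 6 = (11 + 4·14 + 29)/6 = 96/6 = 16; σ²_Task 6 = ((29−11)/6)² = 9.000

Forward pass:
ES_Task 1 = 0; EF_Task 1 = 8
ES_Task 2 = 8; EF_Task 2 = 8+14 = 22
ES_Task 3 = 8; EF_Task 3 = 8+10 = 18
ES_Task 4 = 18; EF_Task 4 = 18+3 = 21
ES_Task 5 = 8; EF_Task 5 = 8+8 = 16
ES_Task 6 = max(EF_Task 2=22, EF_Task 4=21, EF_Task 5=16) = 22; EF_Task 6 = 22+16 = 38
Expected project duration μ = 38 days. Critical path: Task 1 → Task 2 → Task 6.

Variance along critical path = 2.778 + 1.778 + 9.000 = 13.556; σ = 3.682 days.
D = μ + z·σ = 38 + 2.326·3.682 = 46.6 days

46.6 days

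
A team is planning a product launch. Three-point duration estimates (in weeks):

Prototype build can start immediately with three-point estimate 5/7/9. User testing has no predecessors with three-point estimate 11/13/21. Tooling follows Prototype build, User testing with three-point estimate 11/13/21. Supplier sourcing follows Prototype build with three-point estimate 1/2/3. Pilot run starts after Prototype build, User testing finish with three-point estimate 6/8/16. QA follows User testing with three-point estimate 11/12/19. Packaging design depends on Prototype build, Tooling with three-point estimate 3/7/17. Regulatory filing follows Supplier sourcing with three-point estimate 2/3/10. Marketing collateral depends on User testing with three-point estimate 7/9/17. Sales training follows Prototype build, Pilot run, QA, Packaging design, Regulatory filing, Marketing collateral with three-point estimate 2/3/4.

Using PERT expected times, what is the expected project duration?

39 weeks

te_Prototype build = (5 + 4·7 + 9)/6 = 42/6 = 7
te_User testing = (11 + 4·13 + 21)/6 = 84/6 = 14
te_Tooling = (11 + 4·13 + 21)/6 = 84/6 = 14
te_Supplier sourcing = (1 + 4·2 + 3)/6 = 12/6 = 2
te_Pilot run = (6 + 4·8 + 16)/6 = 54/6 = 9
te_QA = (11 + 4·12 + 19)/6 = 78/6 = 13
te_Packaging design = (3 + 4·7 + 17)/6 = 48/6 = 8
te_Regulatory filing = (2 + 4·3 + 10)/6 = 24/6 = 4
te_Marketing collateral = (7 + 4·9 + 17)/6 = 60/6 = 10
te_Sales training = (2 + 4·3 + 4)/6 = 18/6 = 3

Forward pass:
ES_Prototype build = 0; EF_Prototype build = 7
ES_User testing = 0; EF_User testing = 14
ES_Tooling = max(EF_Prototype build=7, EF_User testing=14) = 14; EF_Tooling = 14+14 = 28
ES_Supplier sourcing = 7; EF_Supplier sourcing = 7+2 = 9
ES_Pilot run = max(EF_Prototype build=7, EF_User testing=14) = 14; EF_Pilot run = 14+9 = 23
ES_QA = 14; EF_QA = 14+13 = 27
ES_Packaging design = max(EF_Prototype build=7, EF_Tooling=28) = 28; EF_Packaging design = 28+8 = 36
ES_Regulatory filing = 9; EF_Regulatory filing = 9+4 = 13
ES_Marketing collateral = 14; EF_Marketing collateral = 14+10 = 24
ES_Sales training = max(EF_Prototype build=7, EF_Pilot run=23, EF_QA=27, EF_Packaging design=36, EF_Regulatory filing=13, EF_Marketing collateral=24) = 36; EF_Sales training = 36+3 = 39
Expected project duration μ = 39 weeks. Critical path: User testing → Tooling → Packaging design → Sales training.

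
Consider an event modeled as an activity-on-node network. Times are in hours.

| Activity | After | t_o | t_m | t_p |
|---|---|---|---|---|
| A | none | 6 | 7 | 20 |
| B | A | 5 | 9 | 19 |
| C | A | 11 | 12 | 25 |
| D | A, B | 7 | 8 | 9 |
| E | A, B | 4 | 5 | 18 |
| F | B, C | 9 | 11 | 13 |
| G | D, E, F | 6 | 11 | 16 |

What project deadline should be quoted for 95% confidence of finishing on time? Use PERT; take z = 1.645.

te_A = (6 + 4·7 + 20)/6 = 54/6 = 9; σ²_A = ((20−6)/6)² = 5.444
te_B = (5 + 4·9 + 19)/6 = 60/6 = 10; σ²_B = ((19−5)/6)² = 5.444
te_C = (11 + 4·12 + 25)/6 = 84/6 = 14; σ²_C = ((25−11)/6)² = 5.444
te_D = (7 + 4·8 + 9)/6 = 48/6 = 8; σ²_D = ((9−7)/6)² = 0.111
te_E = (4 + 4·5 + 18)/6 = 42/6 = 7; σ²_E = ((18−4)/6)² = 5.444
te_F = (9 + 4·11 + 13)/6 = 66/6 = 11; σ²_F = ((13−9)/6)² = 0.444
te_G = (6 + 4·11 + 16)/6 = 66/6 = 11; σ²_G = ((16−6)/6)² = 2.778

Forward pass:
ES_A = 0; EF_A = 9
ES_B = 9; EF_B = 9+10 = 19
ES_C = 9; EF_C = 9+14 = 23
ES_D = max(EF_A=9, EF_B=19) = 19; EF_D = 19+8 = 27
ES_E = max(EF_A=9, EF_B=19) = 19; EF_E = 19+7 = 26
ES_F = max(EF_B=19, EF_C=23) = 23; EF_F = 23+11 = 34
ES_G = max(EF_D=27, EF_E=26, EF_F=34) = 34; EF_G = 34+11 = 45
Expected project duration μ = 45 hours. Critical path: A → C → F → G.

Variance along critical path = 5.444 + 5.444 + 0.444 + 2.778 = 14.111; σ = 3.756 hours.
D = μ + z·σ = 45 + 1.645·3.756 = 51.2 hours

51.2 hours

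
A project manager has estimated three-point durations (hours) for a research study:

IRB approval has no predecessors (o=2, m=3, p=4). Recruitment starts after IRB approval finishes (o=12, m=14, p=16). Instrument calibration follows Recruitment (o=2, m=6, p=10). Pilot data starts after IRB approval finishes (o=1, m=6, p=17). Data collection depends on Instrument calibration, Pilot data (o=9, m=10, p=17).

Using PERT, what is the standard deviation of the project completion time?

2.03 hours

te_IRB approval = (2 + 4·3 + 4)/6 = 18/6 = 3; σ²_IRB approval = ((4−2)/6)² = 0.111
te_Recruitment = (12 + 4·14 + 16)/6 = 84/6 = 14; σ²_Recruitment = ((16−12)/6)² = 0.444
te_Instrument calibration = (2 + 4·6 + 10)/6 = 36/6 = 6; σ²_Instrument calibration = ((10−2)/6)² = 1.778
te_Pilot data = (1 + 4·6 + 17)/6 = 42/6 = 7; σ²_Pilot data = ((17−1)/6)² = 7.111
te_Data collection = (9 + 4·10 + 17)/6 = 66/6 = 11; σ²_Data collection = ((17−9)/6)² = 1.778

Forward pass:
ES_IRB approval = 0; EF_IRB approval = 3
ES_Recruitment = 3; EF_Recruitment = 3+14 = 17
ES_Instrument calibration = 17; EF_Instrument calibration = 17+6 = 23
ES_Pilot data = 3; EF_Pilot data = 3+7 = 10
ES_Data collection = max(EF_Instrument calibration=23, EF_Pilot data=10) = 23; EF_Data collection = 23+11 = 34
Expected project duration μ = 34 hours. Critical path: IRB approval → Recruitment → Instrument calibration → Data collection.

Variance along critical path = 0.111 + 0.444 + 1.778 + 1.778 = 4.111
σ = √4.111 = 2.028 hours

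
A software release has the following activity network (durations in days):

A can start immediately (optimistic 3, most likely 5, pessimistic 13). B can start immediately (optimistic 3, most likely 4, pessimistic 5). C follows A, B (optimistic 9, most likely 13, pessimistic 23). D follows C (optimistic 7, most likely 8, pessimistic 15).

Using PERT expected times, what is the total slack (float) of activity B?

te_A = (3 + 4·5 + 13)/6 = 36/6 = 6
te_B = (3 + 4·4 + 5)/6 = 24/6 = 4
te_C = (9 + 4·13 + 23)/6 = 84/6 = 14
te_D = (7 + 4·8 + 15)/6 = 54/6 = 9

Forward pass:
ES_A = 0; EF_A = 6
ES_B = 0; EF_B = 4
ES_C = max(EF_A=6, EF_B=4) = 6; EF_C = 6+14 = 20
ES_D = 20; EF_D = 20+9 = 29
Expected project duration μ = 29 days. Critical path: A → C → D.

Backward pass:
LF_D = 29; LS_D = 29−9 = 20
LF_C = LS_D = 20; LS_C = 20−14 = 6
LF_B = LS_C = 6; LS_B = 6−4 = 2
LF_A = LS_C = 6; LS_A = 6−6 = 0
Slack_B = LS_B − ES_B = 2 − 0 = 2

2 days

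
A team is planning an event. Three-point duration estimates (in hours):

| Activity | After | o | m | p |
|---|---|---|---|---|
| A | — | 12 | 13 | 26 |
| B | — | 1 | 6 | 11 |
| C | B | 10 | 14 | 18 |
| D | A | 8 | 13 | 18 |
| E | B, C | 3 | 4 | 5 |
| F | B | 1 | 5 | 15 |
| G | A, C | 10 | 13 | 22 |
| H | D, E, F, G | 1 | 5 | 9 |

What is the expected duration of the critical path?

39 hours

te_A = (12 + 4·13 + 26)/6 = 90/6 = 15
te_B = (1 + 4·6 + 11)/6 = 36/6 = 6
te_C = (10 + 4·14 + 18)/6 = 84/6 = 14
te_D = (8 + 4·13 + 18)/6 = 78/6 = 13
te_E = (3 + 4·4 + 5)/6 = 24/6 = 4
te_F = (1 + 4·5 + 15)/6 = 36/6 = 6
te_G = (10 + 4·13 + 22)/6 = 84/6 = 14
te_H = (1 + 4·5 + 9)/6 = 30/6 = 5

Forward pass:
ES_A = 0; EF_A = 15
ES_B = 0; EF_B = 6
ES_C = 6; EF_C = 6+14 = 20
ES_D = 15; EF_D = 15+13 = 28
ES_E = max(EF_B=6, EF_C=20) = 20; EF_E = 20+4 = 24
ES_F = 6; EF_F = 6+6 = 12
ES_G = max(EF_A=15, EF_C=20) = 20; EF_G = 20+14 = 34
ES_H = max(EF_D=28, EF_E=24, EF_F=12, EF_G=34) = 34; EF_H = 34+5 = 39
Expected project duration μ = 39 hours. Critical path: B → C → G → H.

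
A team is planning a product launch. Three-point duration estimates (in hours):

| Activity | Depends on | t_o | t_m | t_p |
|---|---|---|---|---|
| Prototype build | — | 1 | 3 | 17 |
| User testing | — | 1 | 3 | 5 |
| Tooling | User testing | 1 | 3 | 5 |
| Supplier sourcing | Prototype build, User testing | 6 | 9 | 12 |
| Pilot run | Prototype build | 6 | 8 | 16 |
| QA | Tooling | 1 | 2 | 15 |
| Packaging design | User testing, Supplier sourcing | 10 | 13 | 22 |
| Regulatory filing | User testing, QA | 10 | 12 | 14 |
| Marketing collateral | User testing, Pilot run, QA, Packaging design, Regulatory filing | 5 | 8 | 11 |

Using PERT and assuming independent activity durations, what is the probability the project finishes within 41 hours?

0.916

te_Prototype build = (1 + 4·3 + 17)/6 = 30/6 = 5; σ²_Prototype build = ((17−1)/6)² = 7.111
te_User testing = (1 + 4·3 + 5)/6 = 18/6 = 3; σ²_User testing = ((5−1)/6)² = 0.444
te_Tooling = (1 + 4·3 + 5)/6 = 18/6 = 3; σ²_Tooling = ((5−1)/6)² = 0.444
te_Supplier sourcing = (6 + 4·9 + 12)/6 = 54/6 = 9; σ²_Supplier sourcing = ((12−6)/6)² = 1.000
te_Pilot run = (6 + 4·8 + 16)/6 = 54/6 = 9; σ²_Pilot run = ((16−6)/6)² = 2.778
te_QA = (1 + 4·2 + 15)/6 = 24/6 = 4; σ²_QA = ((15−1)/6)² = 5.444
te_Packaging design = (10 + 4·13 + 22)/6 = 84/6 = 14; σ²_Packaging design = ((22−10)/6)² = 4.000
te_Regulatory filing = (10 + 4·12 + 14)/6 = 72/6 = 12; σ²_Regulatory filing = ((14−10)/6)² = 0.444
te_Marketing collateral = (5 + 4·8 + 11)/6 = 48/6 = 8; σ²_Marketing collateral = ((11−5)/6)² = 1.000

Forward pass:
ES_Prototype build = 0; EF_Prototype build = 5
ES_User testing = 0; EF_User testing = 3
ES_Tooling = 3; EF_Tooling = 3+3 = 6
ES_Supplier sourcing = max(EF_Prototype build=5, EF_User testing=3) = 5; EF_Supplier sourcing = 5+9 = 14
ES_Pilot run = 5; EF_Pilot run = 5+9 = 14
ES_QA = 6; EF_QA = 6+4 = 10
ES_Packaging design = max(EF_User testing=3, EF_Supplier sourcing=14) = 14; EF_Packaging design = 14+14 = 28
ES_Regulatory filing = max(EF_User testing=3, EF_QA=10) = 10; EF_Regulatory filing = 10+12 = 22
ES_Marketing collateral = max(EF_User testing=3, EF_Pilot run=14, EF_QA=10, EF_Packaging design=28, EF_Regulatory filing=22) = 28; EF_Marketing collateral = 28+8 = 36
Expected project duration μ = 36 hours. Critical path: Prototype build → Supplier sourcing → Packaging design → Marketing collateral.

Variance along critical path = 7.111 + 1.000 + 4.000 + 1.000 = 13.111; σ = √13.111 = 3.621 hours.
Z = (41 − 36) / 3.621 = 1.381
P(T ≤ 41) = Φ(1.381) ≈ 0.916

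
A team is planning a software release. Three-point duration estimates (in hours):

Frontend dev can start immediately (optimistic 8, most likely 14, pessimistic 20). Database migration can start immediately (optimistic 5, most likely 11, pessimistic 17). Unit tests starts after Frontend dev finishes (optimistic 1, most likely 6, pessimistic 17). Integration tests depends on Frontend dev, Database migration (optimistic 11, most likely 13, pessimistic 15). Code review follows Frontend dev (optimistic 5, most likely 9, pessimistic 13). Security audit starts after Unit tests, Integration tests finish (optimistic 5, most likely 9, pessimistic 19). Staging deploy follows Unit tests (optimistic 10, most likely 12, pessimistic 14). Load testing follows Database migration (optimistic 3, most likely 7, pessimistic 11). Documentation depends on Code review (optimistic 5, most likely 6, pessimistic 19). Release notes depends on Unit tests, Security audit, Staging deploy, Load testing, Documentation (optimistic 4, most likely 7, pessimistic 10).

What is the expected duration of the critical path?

te_Frontend dev = (8 + 4·14 + 20)/6 = 84/6 = 14
te_Database migration = (5 + 4·11 + 17)/6 = 66/6 = 11
te_Unit tests = (1 + 4·6 + 17)/6 = 42/6 = 7
te_Integration tests = (11 + 4·13 + 15)/6 = 78/6 = 13
te_Code review = (5 + 4·9 + 13)/6 = 54/6 = 9
te_Security audit = (5 + 4·9 + 19)/6 = 60/6 = 10
te_Staging deploy = (10 + 4·12 + 14)/6 = 72/6 = 12
te_Load testing = (3 + 4·7 + 11)/6 = 42/6 = 7
te_Documentation = (5 + 4·6 + 19)/6 = 48/6 = 8
te_Release notes = (4 + 4·7 + 10)/6 = 42/6 = 7

Forward pass:
ES_Frontend dev = 0; EF_Frontend dev = 14
ES_Database migration = 0; EF_Database migration = 11
ES_Unit tests = 14; EF_Unit tests = 14+7 = 21
ES_Integration tests = max(EF_Frontend dev=14, EF_Database migration=11) = 14; EF_Integration tests = 14+13 = 27
ES_Code review = 14; EF_Code review = 14+9 = 23
ES_Security audit = max(EF_Unit tests=21, EF_Integration tests=27) = 27; EF_Security audit = 27+10 = 37
ES_Staging deploy = 21; EF_Staging deploy = 21+12 = 33
ES_Load testing = 11; EF_Load testing = 11+7 = 18
ES_Documentation = 23; EF_Documentation = 23+8 = 31
ES_Release notes = max(EF_Unit tests=21, EF_Security audit=37, EF_Staging deploy=33, EF_Load testing=18, EF_Documentation=31) = 37; EF_Release notes = 37+7 = 44
Expected project duration μ = 44 hours. Critical path: Frontend dev → Integration tests → Security audit → Release notes.

44 hours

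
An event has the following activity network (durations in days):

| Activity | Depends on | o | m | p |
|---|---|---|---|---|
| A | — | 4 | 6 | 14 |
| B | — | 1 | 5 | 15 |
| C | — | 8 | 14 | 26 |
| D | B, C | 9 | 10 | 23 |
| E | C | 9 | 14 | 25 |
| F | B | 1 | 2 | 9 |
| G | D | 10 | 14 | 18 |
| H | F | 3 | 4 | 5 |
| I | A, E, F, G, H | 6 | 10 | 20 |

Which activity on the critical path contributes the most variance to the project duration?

C

te_A = (4 + 4·6 + 14)/6 = 42/6 = 7; σ²_A = ((14−4)/6)² = 2.778
te_B = (1 + 4·5 + 15)/6 = 36/6 = 6; σ²_B = ((15−1)/6)² = 5.444
te_C = (8 + 4·14 + 26)/6 = 90/6 = 15; σ²_C = ((26−8)/6)² = 9.000
te_D = (9 + 4·10 + 23)/6 = 72/6 = 12; σ²_D = ((23−9)/6)² = 5.444
te_E = (9 + 4·14 + 25)/6 = 90/6 = 15; σ²_E = ((25−9)/6)² = 7.111
te_F = (1 + 4·2 + 9)/6 = 18/6 = 3; σ²_F = ((9−1)/6)² = 1.778
te_G = (10 + 4·14 + 18)/6 = 84/6 = 14; σ²_G = ((18−10)/6)² = 1.778
te_H = (3 + 4·4 + 5)/6 = 24/6 = 4; σ²_H = ((5−3)/6)² = 0.111
te_I = (6 + 4·10 + 20)/6 = 66/6 = 11; σ²_I = ((20−6)/6)² = 5.444

Forward pass:
ES_A = 0; EF_A = 7
ES_B = 0; EF_B = 6
ES_C = 0; EF_C = 15
ES_D = max(EF_B=6, EF_C=15) = 15; EF_D = 15+12 = 27
ES_E = 15; EF_E = 15+15 = 30
ES_F = 6; EF_F = 6+3 = 9
ES_G = 27; EF_G = 27+14 = 41
ES_H = 9; EF_H = 9+4 = 13
ES_I = max(EF_A=7, EF_E=30, EF_F=9, EF_G=41, EF_H=13) = 41; EF_I = 41+11 = 52
Expected project duration μ = 52 days. Critical path: C → D → G → I.

Variances on critical path: σ²_C=9.000, σ²_D=5.444, σ²_G=1.778, σ²_I=5.444.
Largest is σ²_C = 9.000.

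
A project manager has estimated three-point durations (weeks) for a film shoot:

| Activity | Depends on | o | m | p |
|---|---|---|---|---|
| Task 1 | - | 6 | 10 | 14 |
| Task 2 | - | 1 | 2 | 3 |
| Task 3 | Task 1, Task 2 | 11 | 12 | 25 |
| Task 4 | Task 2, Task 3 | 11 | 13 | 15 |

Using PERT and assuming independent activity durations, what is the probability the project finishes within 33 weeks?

0.074

te_Task 1 = (6 + 4·10 + 14)/6 = 60/6 = 10; σ²_Task 1 = ((14−6)/6)² = 1.778
te_Task 2 = (1 + 4·2 + 3)/6 = 12/6 = 2; σ²_Task 2 = ((3−1)/6)² = 0.111
te_Task 3 = (11 + 4·12 + 25)/6 = 84/6 = 14; σ²_Task 3 = ((25−11)/6)² = 5.444
te_Task 4 = (11 + 4·13 + 15)/6 = 78/6 = 13; σ²_Task 4 = ((15−11)/6)² = 0.444

Forward pass:
ES_Task 1 = 0; EF_Task 1 = 10
ES_Task 2 = 0; EF_Task 2 = 2
ES_Task 3 = max(EF_Task 1=10, EF_Task 2=2) = 10; EF_Task 3 = 10+14 = 24
ES_Task 4 = max(EF_Task 2=2, EF_Task 3=24) = 24; EF_Task 4 = 24+13 = 37
Expected project duration μ = 37 weeks. Critical path: Task 1 → Task 3 → Task 4.

Variance along critical path = 1.778 + 5.444 + 0.444 = 7.667; σ = √7.667 = 2.769 weeks.
Z = (33 − 37) / 2.769 = -1.445
P(T ≤ 33) = Φ(-1.445) ≈ 0.074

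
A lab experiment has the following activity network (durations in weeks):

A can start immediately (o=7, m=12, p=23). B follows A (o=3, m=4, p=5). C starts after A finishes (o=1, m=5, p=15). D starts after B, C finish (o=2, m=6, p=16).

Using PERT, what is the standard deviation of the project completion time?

4.24 weeks

te_A = (7 + 4·12 + 23)/6 = 78/6 = 13; σ²_A = ((23−7)/6)² = 7.111
te_B = (3 + 4·4 + 5)/6 = 24/6 = 4; σ²_B = ((5−3)/6)² = 0.111
te_C = (1 + 4·5 + 15)/6 = 36/6 = 6; σ²_C = ((15−1)/6)² = 5.444
te_D = (2 + 4·6 + 16)/6 = 42/6 = 7; σ²_D = ((16−2)/6)² = 5.444

Forward pass:
ES_A = 0; EF_A = 13
ES_B = 13; EF_B = 13+4 = 17
ES_C = 13; EF_C = 13+6 = 19
ES_D = max(EF_B=17, EF_C=19) = 19; EF_D = 19+7 = 26
Expected project duration μ = 26 weeks. Critical path: A → C → D.

Variance along critical path = 7.111 + 5.444 + 5.444 = 18.000
σ = √18.000 = 4.243 weeks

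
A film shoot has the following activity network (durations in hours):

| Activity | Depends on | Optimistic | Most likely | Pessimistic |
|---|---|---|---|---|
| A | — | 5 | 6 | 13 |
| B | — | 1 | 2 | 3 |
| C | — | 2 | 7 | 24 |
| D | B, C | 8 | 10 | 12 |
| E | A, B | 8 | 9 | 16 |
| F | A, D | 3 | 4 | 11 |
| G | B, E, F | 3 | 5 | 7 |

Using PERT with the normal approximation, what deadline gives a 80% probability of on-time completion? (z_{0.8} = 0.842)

te_A = (5 + 4·6 + 13)/6 = 42/6 = 7; σ²_A = ((13−5)/6)² = 1.778
te_B = (1 + 4·2 + 3)/6 = 12/6 = 2; σ²_B = ((3−1)/6)² = 0.111
te_C = (2 + 4·7 + 24)/6 = 54/6 = 9; σ²_C = ((24−2)/6)² = 13.444
te_D = (8 + 4·10 + 12)/6 = 60/6 = 10; σ²_D = ((12−8)/6)² = 0.444
te_E = (8 + 4·9 + 16)/6 = 60/6 = 10; σ²_E = ((16−8)/6)² = 1.778
te_F = (3 + 4·4 + 11)/6 = 30/6 = 5; σ²_F = ((11−3)/6)² = 1.778
te_G = (3 + 4·5 + 7)/6 = 30/6 = 5; σ²_G = ((7−3)/6)² = 0.444

Forward pass:
ES_A = 0; EF_A = 7
ES_B = 0; EF_B = 2
ES_C = 0; EF_C = 9
ES_D = max(EF_B=2, EF_C=9) = 9; EF_D = 9+10 = 19
ES_E = max(EF_A=7, EF_B=2) = 7; EF_E = 7+10 = 17
ES_F = max(EF_A=7, EF_D=19) = 19; EF_F = 19+5 = 24
ES_G = max(EF_B=2, EF_E=17, EF_F=24) = 24; EF_G = 24+5 = 29
Expected project duration μ = 29 hours. Critical path: C → D → F → G.

Variance along critical path = 13.444 + 0.444 + 1.778 + 0.444 = 16.111; σ = 4.014 hours.
D = μ + z·σ = 29 + 0.842·4.014 = 32.4 hours

32.4 hours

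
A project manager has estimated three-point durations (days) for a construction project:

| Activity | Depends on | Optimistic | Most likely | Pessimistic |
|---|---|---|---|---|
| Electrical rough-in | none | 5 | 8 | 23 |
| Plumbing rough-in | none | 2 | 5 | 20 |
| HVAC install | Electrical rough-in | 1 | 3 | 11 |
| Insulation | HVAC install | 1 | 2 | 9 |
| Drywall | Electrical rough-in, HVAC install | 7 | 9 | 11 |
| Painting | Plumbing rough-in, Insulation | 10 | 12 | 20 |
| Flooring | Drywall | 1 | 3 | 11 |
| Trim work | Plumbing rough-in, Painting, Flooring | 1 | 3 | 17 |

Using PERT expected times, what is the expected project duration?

35 days

te_Electrical rough-in = (5 + 4·8 + 23)/6 = 60/6 = 10
te_Plumbing rough-in = (2 + 4·5 + 20)/6 = 42/6 = 7
te_HVAC install = (1 + 4·3 + 11)/6 = 24/6 = 4
te_Insulation = (1 + 4·2 + 9)/6 = 18/6 = 3
te_Drywall = (7 + 4·9 + 11)/6 = 54/6 = 9
te_Painting = (10 + 4·12 + 20)/6 = 78/6 = 13
te_Flooring = (1 + 4·3 + 11)/6 = 24/6 = 4
te_Trim work = (1 + 4·3 + 17)/6 = 30/6 = 5

Forward pass:
ES_Electrical rough-in = 0; EF_Electrical rough-in = 10
ES_Plumbing rough-in = 0; EF_Plumbing rough-in = 7
ES_HVAC install = 10; EF_HVAC install = 10+4 = 14
ES_Insulation = 14; EF_Insulation = 14+3 = 17
ES_Drywall = max(EF_Electrical rough-in=10, EF_HVAC install=14) = 14; EF_Drywall = 14+9 = 23
ES_Painting = max(EF_Plumbing rough-in=7, EF_Insulation=17) = 17; EF_Painting = 17+13 = 30
ES_Flooring = 23; EF_Flooring = 23+4 = 27
ES_Trim work = max(EF_Plumbing rough-in=7, EF_Painting=30, EF_Flooring=27) = 30; EF_Trim work = 30+5 = 35
Expected project duration μ = 35 days. Critical path: Electrical rough-in → HVAC install → Insulation → Painting → Trim work.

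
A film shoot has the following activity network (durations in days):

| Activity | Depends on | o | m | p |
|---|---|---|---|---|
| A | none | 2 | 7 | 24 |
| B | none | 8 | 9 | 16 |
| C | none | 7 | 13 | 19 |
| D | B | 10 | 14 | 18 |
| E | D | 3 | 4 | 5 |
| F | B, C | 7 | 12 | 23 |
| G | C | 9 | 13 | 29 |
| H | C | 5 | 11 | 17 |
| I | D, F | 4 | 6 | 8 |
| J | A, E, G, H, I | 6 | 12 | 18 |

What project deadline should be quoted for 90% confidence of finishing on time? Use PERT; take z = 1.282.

49.1 days

te_A = (2 + 4·7 + 24)/6 = 54/6 = 9; σ²_A = ((24−2)/6)² = 13.444
te_B = (8 + 4·9 + 16)/6 = 60/6 = 10; σ²_B = ((16−8)/6)² = 1.778
te_C = (7 + 4·13 + 19)/6 = 78/6 = 13; σ²_C = ((19−7)/6)² = 4.000
te_D = (10 + 4·14 + 18)/6 = 84/6 = 14; σ²_D = ((18−10)/6)² = 1.778
te_E = (3 + 4·4 + 5)/6 = 24/6 = 4; σ²_E = ((5−3)/6)² = 0.111
te_F = (7 + 4·12 + 23)/6 = 78/6 = 13; σ²_F = ((23−7)/6)² = 7.111
te_G = (9 + 4·13 + 29)/6 = 90/6 = 15; σ²_G = ((29−9)/6)² = 11.111
te_H = (5 + 4·11 + 17)/6 = 66/6 = 11; σ²_H = ((17−5)/6)² = 4.000
te_I = (4 + 4·6 + 8)/6 = 36/6 = 6; σ²_I = ((8−4)/6)² = 0.444
te_J = (6 + 4·12 + 18)/6 = 72/6 = 12; σ²_J = ((18−6)/6)² = 4.000

Forward pass:
ES_A = 0; EF_A = 9
ES_B = 0; EF_B = 10
ES_C = 0; EF_C = 13
ES_D = 10; EF_D = 10+14 = 24
ES_E = 24; EF_E = 24+4 = 28
ES_F = max(EF_B=10, EF_C=13) = 13; EF_F = 13+13 = 26
ES_G = 13; EF_G = 13+15 = 28
ES_H = 13; EF_H = 13+11 = 24
ES_I = max(EF_D=24, EF_F=26) = 26; EF_I = 26+6 = 32
ES_J = max(EF_A=9, EF_E=28, EF_G=28, EF_H=24, EF_I=32) = 32; EF_J = 32+12 = 44
Expected project duration μ = 44 days. Critical path: C → F → I → J.

Variance along critical path = 4.000 + 7.111 + 0.444 + 4.000 = 15.556; σ = 3.944 days.
D = μ + z·σ = 44 + 1.282·3.944 = 49.1 days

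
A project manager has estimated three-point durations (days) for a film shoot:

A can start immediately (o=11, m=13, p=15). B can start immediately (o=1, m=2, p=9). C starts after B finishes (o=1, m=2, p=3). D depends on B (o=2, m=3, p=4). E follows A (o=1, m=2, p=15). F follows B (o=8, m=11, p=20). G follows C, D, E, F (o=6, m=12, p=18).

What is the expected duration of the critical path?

te_A = (11 + 4·13 + 15)/6 = 78/6 = 13
te_B = (1 + 4·2 + 9)/6 = 18/6 = 3
te_C = (1 + 4·2 + 3)/6 = 12/6 = 2
te_D = (2 + 4·3 + 4)/6 = 18/6 = 3
te_E = (1 + 4·2 + 15)/6 = 24/6 = 4
te_F = (8 + 4·11 + 20)/6 = 72/6 = 12
te_G = (6 + 4·12 + 18)/6 = 72/6 = 12

Forward pass:
ES_A = 0; EF_A = 13
ES_B = 0; EF_B = 3
ES_C = 3; EF_C = 3+2 = 5
ES_D = 3; EF_D = 3+3 = 6
ES_E = 13; EF_E = 13+4 = 17
ES_F = 3; EF_F = 3+12 = 15
ES_G = max(EF_C=5, EF_D=6, EF_E=17, EF_F=15) = 17; EF_G = 17+12 = 29
Expected project duration μ = 29 days. Critical path: A → E → G.

29 days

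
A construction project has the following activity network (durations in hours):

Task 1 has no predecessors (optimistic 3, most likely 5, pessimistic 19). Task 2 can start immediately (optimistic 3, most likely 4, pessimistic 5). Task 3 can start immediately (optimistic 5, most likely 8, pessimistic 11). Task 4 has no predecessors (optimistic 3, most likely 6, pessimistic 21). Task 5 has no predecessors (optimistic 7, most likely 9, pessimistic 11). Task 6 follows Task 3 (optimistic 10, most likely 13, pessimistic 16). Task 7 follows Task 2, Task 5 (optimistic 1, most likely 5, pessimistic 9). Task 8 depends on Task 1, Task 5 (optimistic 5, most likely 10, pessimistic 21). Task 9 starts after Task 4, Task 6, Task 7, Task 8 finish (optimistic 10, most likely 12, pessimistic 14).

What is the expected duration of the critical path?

33 hours

te_Task 1 = (3 + 4·5 + 19)/6 = 42/6 = 7
te_Task 2 = (3 + 4·4 + 5)/6 = 24/6 = 4
te_Task 3 = (5 + 4·8 + 11)/6 = 48/6 = 8
te_Task 4 = (3 + 4·6 + 21)/6 = 48/6 = 8
te_Task 5 = (7 + 4·9 + 11)/6 = 54/6 = 9
te_Task 6 = (10 + 4·13 + 16)/6 = 78/6 = 13
te_Task 7 = (1 + 4·5 + 9)/6 = 30/6 = 5
te_Task 8 = (5 + 4·10 + 21)/6 = 66/6 = 11
te_Task 9 = (10 + 4·12 + 14)/6 = 72/6 = 12

Forward pass:
ES_Task 1 = 0; EF_Task 1 = 7
ES_Task 2 = 0; EF_Task 2 = 4
ES_Task 3 = 0; EF_Task 3 = 8
ES_Task 4 = 0; EF_Task 4 = 8
ES_Task 5 = 0; EF_Task 5 = 9
ES_Task 6 = 8; EF_Task 6 = 8+13 = 21
ES_Task 7 = max(EF_Task 2=4, EF_Task 5=9) = 9; EF_Task 7 = 9+5 = 14
ES_Task 8 = max(EF_Task 1=7, EF_Task 5=9) = 9; EF_Task 8 = 9+11 = 20
ES_Task 9 = max(EF_Task 4=8, EF_Task 6=21, EF_Task 7=14, EF_Task 8=20) = 21; EF_Task 9 = 21+12 = 33
Expected project duration μ = 33 hours. Critical path: Task 3 → Task 6 → Task 9.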